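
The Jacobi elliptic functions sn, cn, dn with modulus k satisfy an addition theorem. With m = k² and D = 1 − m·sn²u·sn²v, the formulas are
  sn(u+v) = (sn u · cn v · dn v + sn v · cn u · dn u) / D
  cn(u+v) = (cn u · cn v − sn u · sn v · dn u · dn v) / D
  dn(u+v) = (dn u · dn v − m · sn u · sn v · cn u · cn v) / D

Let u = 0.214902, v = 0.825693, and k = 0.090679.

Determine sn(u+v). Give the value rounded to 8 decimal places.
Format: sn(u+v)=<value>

sn u = 0.2132385174831203, cn u = 0.9770001712699957, dn u = 0.9998130371335434
sn v = 0.7345615132167251, cn v = 0.6785421013472598, dn v = 0.9977791342240907
m = k² = 0.008222681041
D = 1 − m·sn²u·sn²v = 0.9997982557835367
sn(u+v) = (sn u·cn v·dn v + sn v·cn u·dn u)/D = 0.8619025189520203/0.9997982557835367 = 0.8620764378875134

sn(u+v)=0.86207644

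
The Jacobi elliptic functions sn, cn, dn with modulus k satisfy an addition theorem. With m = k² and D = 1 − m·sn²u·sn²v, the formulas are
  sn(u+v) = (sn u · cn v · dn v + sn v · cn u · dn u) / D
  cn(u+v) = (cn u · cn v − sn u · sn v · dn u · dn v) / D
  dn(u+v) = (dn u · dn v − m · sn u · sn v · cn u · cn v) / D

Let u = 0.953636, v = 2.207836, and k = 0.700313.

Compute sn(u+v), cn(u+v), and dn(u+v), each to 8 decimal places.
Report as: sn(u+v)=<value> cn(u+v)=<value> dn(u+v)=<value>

sn u = 0.7802242622830498, cn u = 0.62549988053146, dn u = 0.8375235730547687
sn v = 0.9661362928870628, cn v = -0.2580322917125752, dn v = 0.7363527750665255
m = k² = 0.490438297969
D = 1 − m·sn²u·sn²v = 0.7213236764685929
sn(u+v) = (sn u·cn v·dn v + sn v·cn u·dn u)/D = 0.3578858945118996/0.7213236764685929 = 0.4961515976628035
cn(u+v) = (cn u·cn v − sn u·sn v·dn u·dn v)/D = -0.6262791172820509/0.7213236764685929 = -0.8682359081129089
dn(u+v) = (dn u·dn v − m·sn u·sn v·cn u·cn v)/D = 0.676381086670757/0.7213236764685929 = 0.9376942816879896

sn(u+v)=0.49615160 cn(u+v)=-0.86823591 dn(u+v)=0.93769428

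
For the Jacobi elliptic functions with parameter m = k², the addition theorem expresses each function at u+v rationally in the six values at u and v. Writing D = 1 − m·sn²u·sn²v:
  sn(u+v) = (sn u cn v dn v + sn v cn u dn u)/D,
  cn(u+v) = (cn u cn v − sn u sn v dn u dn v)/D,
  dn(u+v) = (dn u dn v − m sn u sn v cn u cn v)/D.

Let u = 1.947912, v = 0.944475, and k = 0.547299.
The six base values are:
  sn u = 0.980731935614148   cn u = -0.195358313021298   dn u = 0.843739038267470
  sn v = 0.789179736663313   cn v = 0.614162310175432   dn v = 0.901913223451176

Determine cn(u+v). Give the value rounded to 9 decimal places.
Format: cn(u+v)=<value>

cn(u+v)=-0.863987485

m = k² = 0.299536195401
D = 1 − m·sn²u·sn²v = 0.8205672160597866
cn(u+v) = (cn u·cn v − sn u·sn v·dn u·dn v)/D = -0.7089598051837515/0.8205672160597866 = -0.863987484886426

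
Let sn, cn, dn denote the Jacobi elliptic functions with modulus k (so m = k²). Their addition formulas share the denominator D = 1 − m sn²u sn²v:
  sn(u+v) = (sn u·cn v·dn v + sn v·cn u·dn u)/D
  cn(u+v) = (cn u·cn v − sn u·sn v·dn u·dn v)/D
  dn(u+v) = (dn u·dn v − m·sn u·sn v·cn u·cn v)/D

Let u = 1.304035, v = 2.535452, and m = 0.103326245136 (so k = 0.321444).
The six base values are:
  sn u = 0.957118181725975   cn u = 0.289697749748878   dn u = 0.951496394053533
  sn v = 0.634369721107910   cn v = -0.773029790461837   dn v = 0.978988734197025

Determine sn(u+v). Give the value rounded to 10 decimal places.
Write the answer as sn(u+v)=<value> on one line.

sn(u+v)=-0.5712323536

m = k² = 0.103326245136
D = 1 − m·sn²u·sn²v = 0.9619086231141732
sn(u+v) = (sn u·cn v·dn v + sn v·cn u·dn u)/D = -0.5494733266833428/0.9619086231141732 = -0.5712323535518647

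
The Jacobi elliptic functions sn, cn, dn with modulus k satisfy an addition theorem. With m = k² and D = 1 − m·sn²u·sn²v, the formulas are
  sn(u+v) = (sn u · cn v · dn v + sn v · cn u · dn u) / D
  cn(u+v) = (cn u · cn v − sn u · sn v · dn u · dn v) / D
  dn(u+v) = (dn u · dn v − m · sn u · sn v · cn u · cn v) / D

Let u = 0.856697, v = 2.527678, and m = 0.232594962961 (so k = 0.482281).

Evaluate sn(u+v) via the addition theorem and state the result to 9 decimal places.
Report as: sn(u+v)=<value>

sn u = 0.7417929313396279, cn u = 0.6706289935683978, dn u = 0.9338163903682093
sn v = 0.7217131984165803, cn v = -0.6921922126341135, dn v = 0.9374690797137835
m = k² = 0.232594962961
D = 1 − m·sn²u·sn²v = 0.9333354454136975
sn(u+v) = (sn u·cn v·dn v + sn v·cn u·dn u)/D = -0.02938714839638304/0.9333354454136975 = -0.03148615917330483

sn(u+v)=-0.031486159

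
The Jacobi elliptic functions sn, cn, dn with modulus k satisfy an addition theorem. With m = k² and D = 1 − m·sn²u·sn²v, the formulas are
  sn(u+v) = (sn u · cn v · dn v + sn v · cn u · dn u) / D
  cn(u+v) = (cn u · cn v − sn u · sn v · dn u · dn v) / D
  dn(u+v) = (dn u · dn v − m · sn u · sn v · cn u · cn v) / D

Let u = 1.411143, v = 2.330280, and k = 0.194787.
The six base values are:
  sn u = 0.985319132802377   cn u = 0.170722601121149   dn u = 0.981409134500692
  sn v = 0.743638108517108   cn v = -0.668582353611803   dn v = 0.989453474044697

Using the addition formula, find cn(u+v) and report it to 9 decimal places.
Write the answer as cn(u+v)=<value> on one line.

m = k² = 0.037941975369
D = 1 − m·sn²u·sn²v = 0.9796297178370106
cn(u+v) = (cn u·cn v − sn u·sn v·dn u·dn v)/D = -0.825657064139951/0.9796297178370106 = -0.8428256606618407

cn(u+v)=-0.842825661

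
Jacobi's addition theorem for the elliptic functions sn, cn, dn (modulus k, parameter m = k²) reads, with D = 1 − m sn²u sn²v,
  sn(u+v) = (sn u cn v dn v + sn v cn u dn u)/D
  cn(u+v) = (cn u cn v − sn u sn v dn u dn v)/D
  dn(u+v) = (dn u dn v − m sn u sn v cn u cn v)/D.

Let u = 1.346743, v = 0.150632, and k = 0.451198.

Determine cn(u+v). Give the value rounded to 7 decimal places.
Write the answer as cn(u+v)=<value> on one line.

cn(u+v)=0.1460184

sn u = 0.9605657590239824, cn u = 0.2780529132929207, dn u = 0.9011990918567236
sn v = 0.1499488959965823, cn v = 0.9886937486347358, dn v = 0.9977086642886036
m = k² = 0.203579635204
D = 1 − m·sn²u·sn²v = 0.9957764748964274
cn(u+v) = (cn u·cn v − sn u·sn v·dn u·dn v)/D = 0.1454016940745416/0.9957764748964274 = 0.1460184064798931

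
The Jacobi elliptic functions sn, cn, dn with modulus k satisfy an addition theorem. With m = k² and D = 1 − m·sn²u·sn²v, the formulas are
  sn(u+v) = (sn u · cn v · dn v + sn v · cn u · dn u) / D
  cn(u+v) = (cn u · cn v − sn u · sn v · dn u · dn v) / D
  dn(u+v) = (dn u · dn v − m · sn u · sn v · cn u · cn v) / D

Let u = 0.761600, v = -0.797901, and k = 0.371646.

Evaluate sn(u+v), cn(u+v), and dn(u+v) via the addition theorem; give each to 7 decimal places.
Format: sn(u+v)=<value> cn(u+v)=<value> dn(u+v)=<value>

sn(u+v)=-0.0362919 cn(u+v)=0.9993412 dn(u+v)=0.9999090

sn u = 0.6835149054218169, cn u = 0.729936554822544, dn u = 0.9671975002196369
sn v = -0.7086845649502584, cn v = 0.7055254689954595, dn v = 0.9646922252573776
m = k² = 0.138120749316
D = 1 − m·sn²u·sn²v = 0.9675913565322716
sn(u+v) = (sn u·cn v·dn v + sn v·cn u·dn u)/D = -0.03511575552961936/0.9675913565322716 = -0.03629192767437475
cn(u+v) = (cn u·cn v − sn u·sn v·dn u·dn v)/D = 0.9669539373463172/0.9675913565322716 = 0.9993412310045443
dn(u+v) = (dn u·dn v − m·sn u·sn v·cn u·cn v)/D = 0.9675033407128309/0.9675913565322716 = 0.9999090361660978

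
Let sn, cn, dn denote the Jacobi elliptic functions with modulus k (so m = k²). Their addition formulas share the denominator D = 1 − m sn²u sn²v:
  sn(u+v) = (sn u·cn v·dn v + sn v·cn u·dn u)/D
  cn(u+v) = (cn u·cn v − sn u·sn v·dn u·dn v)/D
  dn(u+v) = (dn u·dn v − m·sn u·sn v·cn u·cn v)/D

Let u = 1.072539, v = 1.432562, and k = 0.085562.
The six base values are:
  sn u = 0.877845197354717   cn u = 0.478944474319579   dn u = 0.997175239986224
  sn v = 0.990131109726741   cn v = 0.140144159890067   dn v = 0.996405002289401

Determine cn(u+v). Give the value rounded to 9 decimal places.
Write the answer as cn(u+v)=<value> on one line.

cn(u+v)=-0.800919133

m = k² = 0.007320855844
D = 1 − m·sn²u·sn²v = 0.9944692612771819
cn(u+v) = (cn u·cn v − sn u·sn v·dn u·dn v)/D = -0.7964894581566778/0.9944692612771819 = -0.8009191326172902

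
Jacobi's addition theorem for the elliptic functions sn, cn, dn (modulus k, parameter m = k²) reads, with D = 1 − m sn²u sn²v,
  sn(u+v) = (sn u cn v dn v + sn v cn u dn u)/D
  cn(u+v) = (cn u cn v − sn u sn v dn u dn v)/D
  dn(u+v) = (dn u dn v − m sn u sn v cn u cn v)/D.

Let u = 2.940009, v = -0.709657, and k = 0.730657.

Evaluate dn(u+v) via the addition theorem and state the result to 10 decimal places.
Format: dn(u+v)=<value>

dn(u+v)=0.7043249933

sn u = 0.7062239714792422, cn u = -0.7079884900957688, dn u = 0.8565840717572822
sn v = -0.6296835886389547, cn v = 0.7768517092719612, dn v = 0.8878760550205535
m = k² = 0.533859651649
D = 1 − m·sn²u·sn²v = 0.8944260532692583
dn(u+v) = (dn u·dn v − m·sn u·sn v·cn u·cn v)/D = 0.6299666239673283/0.8944260532692583 = 0.7043249932900635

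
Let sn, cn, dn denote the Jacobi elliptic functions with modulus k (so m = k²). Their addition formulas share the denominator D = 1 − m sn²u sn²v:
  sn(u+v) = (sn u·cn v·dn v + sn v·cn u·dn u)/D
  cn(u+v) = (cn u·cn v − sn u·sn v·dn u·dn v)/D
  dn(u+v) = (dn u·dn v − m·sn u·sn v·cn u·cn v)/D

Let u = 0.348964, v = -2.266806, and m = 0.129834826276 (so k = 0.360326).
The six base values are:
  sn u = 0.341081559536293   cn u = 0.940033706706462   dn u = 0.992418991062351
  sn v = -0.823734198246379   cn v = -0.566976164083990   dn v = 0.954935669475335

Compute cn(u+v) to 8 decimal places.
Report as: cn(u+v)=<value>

cn(u+v)=-0.26947327

m = k² = 0.129834826276
D = 1 − m·sn²u·sn²v = 0.9897509910014608
cn(u+v) = (cn u·cn v − sn u·sn v·dn u·dn v)/D = -0.2667114380030407/0.9897509910014608 = -0.2694732719925582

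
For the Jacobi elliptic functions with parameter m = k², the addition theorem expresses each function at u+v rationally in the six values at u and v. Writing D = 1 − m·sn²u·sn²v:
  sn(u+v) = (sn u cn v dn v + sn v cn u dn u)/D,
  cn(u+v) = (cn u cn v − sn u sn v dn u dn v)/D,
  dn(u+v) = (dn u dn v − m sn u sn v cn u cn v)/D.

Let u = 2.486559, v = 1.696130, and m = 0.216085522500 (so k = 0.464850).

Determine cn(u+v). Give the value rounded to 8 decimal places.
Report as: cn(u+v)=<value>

cn(u+v)=-0.67623846

sn u = 0.7379867778719013, cn u = -0.6748151714997589, dn u = 0.9393159924864316
sn v = 0.9996859881328401, cn v = -0.02505843432593154, dn v = 0.8854660710778219
m = k² = 0.2160855225
D = 1 − m·sn²u·sn²v = 0.882388431402572
cn(u+v) = (cn u·cn v − sn u·sn v·dn u·dn v)/D = -0.5967049899460697/0.882388431402572 = -0.6762384554357728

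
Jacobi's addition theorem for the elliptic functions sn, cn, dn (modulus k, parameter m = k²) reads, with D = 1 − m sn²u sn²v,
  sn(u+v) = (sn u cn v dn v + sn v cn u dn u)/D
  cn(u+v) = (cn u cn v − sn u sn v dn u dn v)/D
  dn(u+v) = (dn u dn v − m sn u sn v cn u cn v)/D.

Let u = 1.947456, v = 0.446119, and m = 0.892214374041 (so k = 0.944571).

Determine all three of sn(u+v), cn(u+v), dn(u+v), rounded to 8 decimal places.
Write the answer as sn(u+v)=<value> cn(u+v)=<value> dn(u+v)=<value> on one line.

sn(u+v)=0.99879106 cn(u+v)=0.04915706 dn(u+v)=0.33157441

sn u = 0.978885026369858, cn u = 0.2044116071774849, dn u = 0.3808753144787326
sn v = 0.4200731131810695, cn v = 0.9074902641804838, dn v = 0.9179098998483966
m = k² = 0.892214374041
D = 1 − m·sn²u·sn²v = 0.849137132910611
sn(u+v) = (sn u·cn v·dn v + sn v·cn u·dn u)/D = 0.8481105779026625/0.849137132910611 = 0.9987910609863099
cn(u+v) = (cn u·cn v − sn u·sn v·dn u·dn v)/D = 0.04174108452429837/0.849137132910611 = 0.0491570594507171
dn(u+v) = (dn u·dn v − m·sn u·sn v·cn u·cn v)/D = 0.2815521414487413/0.849137132910611 = 0.3315744071674938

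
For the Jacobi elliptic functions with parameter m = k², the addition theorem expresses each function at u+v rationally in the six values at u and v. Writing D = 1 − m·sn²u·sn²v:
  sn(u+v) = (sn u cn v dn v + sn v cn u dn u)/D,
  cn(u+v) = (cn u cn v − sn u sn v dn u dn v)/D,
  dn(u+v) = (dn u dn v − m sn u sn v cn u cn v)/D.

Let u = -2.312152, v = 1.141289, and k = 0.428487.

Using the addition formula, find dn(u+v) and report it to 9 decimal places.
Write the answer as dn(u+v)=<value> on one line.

sn u = -0.8228301274582576, cn u = -0.5682874108644565, dn u = 0.9357846845151333
sn v = 0.8940550779837483, cn v = 0.4479570487574381, dn v = 0.9237106161681536
m = k² = 0.183601109169
D = 1 − m·sn²u·sn²v = 0.9006371091223785
dn(u+v) = (dn u·dn v − m·sn u·sn v·cn u·cn v)/D = 0.830010423975177/0.9006371091223785 = 0.9215814178298479

dn(u+v)=0.921581418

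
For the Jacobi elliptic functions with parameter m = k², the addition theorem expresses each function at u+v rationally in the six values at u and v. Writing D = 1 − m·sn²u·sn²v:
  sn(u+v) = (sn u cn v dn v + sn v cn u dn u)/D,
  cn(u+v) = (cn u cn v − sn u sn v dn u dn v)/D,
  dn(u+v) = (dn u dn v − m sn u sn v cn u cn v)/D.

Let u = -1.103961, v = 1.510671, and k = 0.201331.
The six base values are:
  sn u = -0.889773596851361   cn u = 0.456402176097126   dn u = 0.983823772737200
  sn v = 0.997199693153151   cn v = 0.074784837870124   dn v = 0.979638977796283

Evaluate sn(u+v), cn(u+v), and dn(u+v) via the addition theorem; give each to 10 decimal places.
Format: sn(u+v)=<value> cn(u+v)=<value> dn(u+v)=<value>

sn(u+v)=0.3951861046 cn(u+v)=0.9186010792 dn(u+v)=0.9968298225

m = k² = 0.040534171561
D = 1 − m·sn²u·sn²v = 0.9680886922413802
sn(u+v) = (sn u·cn v·dn v + sn v·cn u·dn u)/D = 0.3825751992107538/0.9680886922413802 = 0.3951861046171209
cn(u+v) = (cn u·cn v − sn u·sn v·dn u·dn v)/D = 0.8892873174595924/0.9680886922413802 = 0.91860107920552
dn(u+v) = (dn u·dn v − m·sn u·sn v·cn u·cn v)/D = 0.9650196792569122/0.9680886922413802 = 0.9968298225058672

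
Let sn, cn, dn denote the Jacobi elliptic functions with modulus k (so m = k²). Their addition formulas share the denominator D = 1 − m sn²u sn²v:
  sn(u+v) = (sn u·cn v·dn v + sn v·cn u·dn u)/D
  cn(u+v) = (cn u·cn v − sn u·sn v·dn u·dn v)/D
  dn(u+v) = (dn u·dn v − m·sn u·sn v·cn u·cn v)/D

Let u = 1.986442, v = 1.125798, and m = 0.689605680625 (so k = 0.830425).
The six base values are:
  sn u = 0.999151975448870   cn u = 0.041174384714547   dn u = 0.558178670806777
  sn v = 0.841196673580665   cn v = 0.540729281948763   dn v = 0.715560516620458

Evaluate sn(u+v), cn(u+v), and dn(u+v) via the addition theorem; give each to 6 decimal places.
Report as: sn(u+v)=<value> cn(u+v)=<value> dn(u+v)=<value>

m = k² = 0.689605680625
D = 1 − m·sn²u·sn²v = 0.5128541284403641
sn(u+v) = (sn u·cn v·dn v + sn v·cn u·dn u)/D = 0.4059293427912626/0.5128541284403641 = 0.7915103345774568
cn(u+v) = (cn u·cn v − sn u·sn v·dn u·dn v)/D = -0.3134337660804577/0.5128541284403641 = -0.6111557823150185
dn(u+v) = (dn u·dn v − m·sn u·sn v·cn u·cn v)/D = 0.3865062442462933/0.5128541284403641 = 0.7536377749784211

sn(u+v)=0.791510 cn(u+v)=-0.611156 dn(u+v)=0.753638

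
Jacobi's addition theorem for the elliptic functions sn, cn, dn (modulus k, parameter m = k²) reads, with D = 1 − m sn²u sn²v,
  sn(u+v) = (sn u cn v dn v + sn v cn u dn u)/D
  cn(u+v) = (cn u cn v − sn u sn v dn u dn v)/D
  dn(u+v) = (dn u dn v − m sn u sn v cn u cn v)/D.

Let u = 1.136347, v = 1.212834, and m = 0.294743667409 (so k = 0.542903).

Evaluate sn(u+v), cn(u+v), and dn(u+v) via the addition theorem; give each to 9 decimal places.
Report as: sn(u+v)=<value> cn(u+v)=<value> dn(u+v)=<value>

sn(u+v)=0.854471588 cn(u+v)=-0.519498128 dn(u+v)=0.885890091

sn u = 0.8823604981354333, cn u = 0.4705740657220604, dn u = 0.8777951674262799
sn v = 0.9118007527423276, cn v = 0.4106329106373778, dn v = 0.8688819420379421
m = k² = 0.294743667409
D = 1 − m·sn²u·sn²v = 0.8092183984554074
sn(u+v) = (sn u·cn v·dn v + sn v·cn u·dn u)/D = 0.6914541298971933/0.8092183984554074 = 0.8544715879137249
cn(u+v) = (cn u·cn v − sn u·sn v·dn u·dn v)/D = -0.4203874434933206/0.8092183984554074 = -0.5194981284357023
dn(u+v) = (dn u·dn v − m·sn u·sn v·cn u·cn v)/D = 0.7168785609940762/0.8092183984554074 = 0.8858900914294775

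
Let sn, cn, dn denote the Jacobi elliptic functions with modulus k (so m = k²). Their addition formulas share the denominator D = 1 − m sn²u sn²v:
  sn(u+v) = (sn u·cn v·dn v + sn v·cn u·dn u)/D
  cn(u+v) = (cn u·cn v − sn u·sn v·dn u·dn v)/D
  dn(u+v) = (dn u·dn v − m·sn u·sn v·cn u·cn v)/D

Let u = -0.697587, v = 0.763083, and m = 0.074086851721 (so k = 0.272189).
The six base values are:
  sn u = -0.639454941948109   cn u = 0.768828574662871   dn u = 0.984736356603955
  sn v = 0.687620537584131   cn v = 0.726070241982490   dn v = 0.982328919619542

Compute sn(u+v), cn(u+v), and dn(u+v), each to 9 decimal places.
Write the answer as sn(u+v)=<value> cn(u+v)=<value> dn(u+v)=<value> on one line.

sn(u+v)=0.065445725 cn(u+v)=0.997856130 dn(u+v)=0.999841325

m = k² = 0.074086851721
D = 1 − m·sn²u·sn²v = 0.9856761845988452
sn(u+v) = (sn u·cn v·dn v + sn v·cn u·dn u)/D = 0.06450829213782312/0.9856761845988452 = 0.06544572461601777
cn(u+v) = (cn u·cn v − sn u·sn v·dn u·dn v)/D = 0.9835630234666196/0.9856761845988452 = 0.9978561304764752
dn(u+v) = (dn u·dn v − m·sn u·sn v·cn u·cn v)/D = 0.9855197825542208/0.9856761845988452 = 0.9998413251257683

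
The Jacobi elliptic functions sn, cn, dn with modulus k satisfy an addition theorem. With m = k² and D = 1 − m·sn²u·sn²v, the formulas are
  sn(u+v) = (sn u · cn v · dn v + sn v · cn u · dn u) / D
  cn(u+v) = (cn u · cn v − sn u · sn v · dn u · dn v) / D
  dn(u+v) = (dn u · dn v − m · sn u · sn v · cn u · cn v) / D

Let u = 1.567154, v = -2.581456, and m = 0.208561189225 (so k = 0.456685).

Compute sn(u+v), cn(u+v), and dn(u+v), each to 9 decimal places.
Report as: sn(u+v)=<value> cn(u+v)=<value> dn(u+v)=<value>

sn u = 0.9962909855533465, cn u = 0.08604808019439748, dn u = 0.890495959884487
sn v = -0.6695389750141204, cn v = -0.7427769254204394, dn v = 0.9521059192129548
m = k² = 0.208561189225
D = 1 − m·sn²u·sn²v = 0.9071979387755423
sn(u+v) = (sn u·cn v·dn v + sn v·cn u·dn u)/D = -0.7558830209229261/0.9071979387755423 = -0.833206281247896
cn(u+v) = (cn u·cn v − sn u·sn v·dn u·dn v)/D = 0.501646248664359/0.9071979387755423 = 0.5529622888489341
dn(u+v) = (dn u·dn v − m·sn u·sn v·cn u·cn v)/D = 0.8389545626137381/0.9071979387755423 = 0.9247756490122616

sn(u+v)=-0.833206281 cn(u+v)=0.552962289 dn(u+v)=0.924775649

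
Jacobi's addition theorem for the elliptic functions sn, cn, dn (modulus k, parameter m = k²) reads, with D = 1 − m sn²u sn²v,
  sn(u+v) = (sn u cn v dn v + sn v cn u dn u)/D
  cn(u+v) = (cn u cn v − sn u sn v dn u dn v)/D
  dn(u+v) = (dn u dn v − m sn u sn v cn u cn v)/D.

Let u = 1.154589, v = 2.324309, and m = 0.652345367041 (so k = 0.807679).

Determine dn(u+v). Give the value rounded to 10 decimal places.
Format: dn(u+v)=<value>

sn u = 0.8558477998985883, cn u = 0.5172277481040107, dn u = 0.7226154090672675
sn v = 0.9825701253064205, cn v = -0.1858923044542864, dn v = 0.6084382023660884
m = k² = 0.652345367041
D = 1 − m·sn²u·sn²v = 0.5386847937784615
dn(u+v) = (dn u·dn v − m·sn u·sn v·cn u·cn v)/D = 0.4924117727343067/0.5386847937784615 = 0.9141000050890894

dn(u+v)=0.9141000051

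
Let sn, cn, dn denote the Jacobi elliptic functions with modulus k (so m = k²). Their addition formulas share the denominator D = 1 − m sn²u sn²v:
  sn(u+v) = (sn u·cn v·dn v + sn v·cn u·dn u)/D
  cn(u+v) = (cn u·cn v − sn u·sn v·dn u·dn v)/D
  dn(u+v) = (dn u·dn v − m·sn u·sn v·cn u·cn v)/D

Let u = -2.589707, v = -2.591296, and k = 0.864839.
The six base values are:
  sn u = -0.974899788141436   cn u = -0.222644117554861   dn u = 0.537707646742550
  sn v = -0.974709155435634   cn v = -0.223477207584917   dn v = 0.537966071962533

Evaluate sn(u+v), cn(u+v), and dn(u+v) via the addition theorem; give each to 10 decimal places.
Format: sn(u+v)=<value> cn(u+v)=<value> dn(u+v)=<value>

sn(u+v)=0.7204937439 cn(u+v)=-0.6934614372 dn(u+v)=0.7821333459

m = k² = 0.747946495921
D = 1 − m·sn²u·sn²v = 0.3246318515032216
sn(u+v) = (sn u·cn v·dn v + sn v·cn u·dn u)/D = 0.2338952180940268/0.3246318515032216 = 0.7204937439470745
cn(u+v) = (cn u·cn v − sn u·sn v·dn u·dn v)/D = -0.2251196703159396/0.3246318515032216 = -0.6934614372357899
dn(u+v) = (dn u·dn v − m·sn u·sn v·cn u·cn v)/D = 0.2539053961956553/0.3246318515032216 = 0.7821333458806817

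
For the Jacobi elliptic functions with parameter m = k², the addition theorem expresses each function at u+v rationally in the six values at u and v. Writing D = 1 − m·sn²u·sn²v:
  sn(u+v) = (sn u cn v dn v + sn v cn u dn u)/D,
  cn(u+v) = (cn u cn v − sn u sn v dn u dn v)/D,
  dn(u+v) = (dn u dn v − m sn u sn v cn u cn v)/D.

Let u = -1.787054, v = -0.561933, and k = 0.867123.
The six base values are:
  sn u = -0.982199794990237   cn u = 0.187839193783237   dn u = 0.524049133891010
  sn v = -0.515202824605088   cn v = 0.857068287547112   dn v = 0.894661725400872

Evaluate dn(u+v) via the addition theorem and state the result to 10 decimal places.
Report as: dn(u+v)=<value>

dn(u+v)=0.5047816594

m = k² = 0.751902297129
D = 1 − m·sn²u·sn²v = 0.8074615103563486
dn(u+v) = (dn u·dn v − m·sn u·sn v·cn u·cn v)/D = 0.4075917610592075/0.8074615103563486 = 0.5047816593503376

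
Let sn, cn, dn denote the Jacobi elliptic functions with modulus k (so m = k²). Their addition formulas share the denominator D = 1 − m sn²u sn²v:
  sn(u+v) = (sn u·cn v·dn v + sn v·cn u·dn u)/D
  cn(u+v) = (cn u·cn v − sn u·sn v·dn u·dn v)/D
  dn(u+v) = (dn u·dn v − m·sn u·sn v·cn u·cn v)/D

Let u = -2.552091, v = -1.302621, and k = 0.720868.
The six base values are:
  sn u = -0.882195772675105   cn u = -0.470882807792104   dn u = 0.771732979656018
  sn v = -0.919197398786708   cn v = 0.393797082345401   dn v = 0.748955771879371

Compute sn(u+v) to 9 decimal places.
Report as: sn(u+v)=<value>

m = k² = 0.519650673424
D = 1 − m·sn²u·sn²v = 0.6582889581444027
sn(u+v) = (sn u·cn v·dn v + sn v·cn u·dn u)/D = 0.07384064727477233/0.6582889581444027 = 0.1121705694151634

sn(u+v)=0.112170569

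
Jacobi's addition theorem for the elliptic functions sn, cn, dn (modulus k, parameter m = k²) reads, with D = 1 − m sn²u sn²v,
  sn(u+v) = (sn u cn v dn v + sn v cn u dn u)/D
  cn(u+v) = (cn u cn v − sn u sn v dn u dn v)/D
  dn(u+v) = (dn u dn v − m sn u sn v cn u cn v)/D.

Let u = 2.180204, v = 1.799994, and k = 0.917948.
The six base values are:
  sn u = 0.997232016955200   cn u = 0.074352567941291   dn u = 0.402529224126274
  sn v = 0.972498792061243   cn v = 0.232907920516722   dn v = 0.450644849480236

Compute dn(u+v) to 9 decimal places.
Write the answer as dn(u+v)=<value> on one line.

dn(u+v)=0.806058874

m = k² = 0.842628530704
D = 1 − m·sn²u·sn²v = 0.2074863923591244
dn(u+v) = (dn u·dn v − m·sn u·sn v·cn u·cn v)/D = 0.1672462477327956/0.2074863923591244 = 0.8060588736986674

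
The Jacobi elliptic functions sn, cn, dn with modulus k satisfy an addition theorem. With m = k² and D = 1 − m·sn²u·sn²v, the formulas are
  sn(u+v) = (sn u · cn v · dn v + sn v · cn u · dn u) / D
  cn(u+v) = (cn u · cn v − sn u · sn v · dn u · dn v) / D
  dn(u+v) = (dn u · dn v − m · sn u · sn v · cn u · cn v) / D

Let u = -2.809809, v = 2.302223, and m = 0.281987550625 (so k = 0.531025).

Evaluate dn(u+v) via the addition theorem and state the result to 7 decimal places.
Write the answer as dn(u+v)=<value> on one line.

sn u = -0.5546227365607708, cn u = -0.8321019289064543, dn u = 0.955645766156326
sn v = 0.8700563592007866, cn v = -0.4929522611919656, dn v = 0.8868686311537069
m = k² = 0.281987550625
D = 1 − m·sn²u·sn²v = 0.9343371021598205
dn(u+v) = (dn u·dn v − m·sn u·sn v·cn u·cn v)/D = 0.9033479533079647/0.9343371021598205 = 0.9668330105052865

dn(u+v)=0.9668330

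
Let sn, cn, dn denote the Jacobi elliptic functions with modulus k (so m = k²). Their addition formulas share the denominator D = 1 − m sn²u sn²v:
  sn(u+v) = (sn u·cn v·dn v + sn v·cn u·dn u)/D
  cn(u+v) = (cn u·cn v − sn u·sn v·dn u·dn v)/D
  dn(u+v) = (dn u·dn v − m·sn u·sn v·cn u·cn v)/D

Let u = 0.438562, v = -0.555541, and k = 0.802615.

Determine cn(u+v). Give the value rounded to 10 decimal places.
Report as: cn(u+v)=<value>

sn u = 0.4167735832841116, cn u = 0.9090103301264083, dn u = 0.9423926516354347
sn v = -0.5127332819275817, cn v = 0.8585479495076388, dn v = 0.9113973776886903
m = k² = 0.644190838225
D = 1 − m·sn²u·sn²v = 0.9705830305648134
cn(u+v) = (cn u·cn v − sn u·sn v·dn u·dn v)/D = 0.9639692216787657/0.9705830305648134 = 0.9931857361217216

cn(u+v)=0.9931857361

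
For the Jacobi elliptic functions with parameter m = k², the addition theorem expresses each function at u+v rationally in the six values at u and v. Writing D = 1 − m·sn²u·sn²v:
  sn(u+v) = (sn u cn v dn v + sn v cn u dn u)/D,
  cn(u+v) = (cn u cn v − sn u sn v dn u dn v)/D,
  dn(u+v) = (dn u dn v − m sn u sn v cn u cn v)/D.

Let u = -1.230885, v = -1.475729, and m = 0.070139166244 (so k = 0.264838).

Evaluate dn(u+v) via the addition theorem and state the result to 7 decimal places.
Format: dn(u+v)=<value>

dn(u+v)=0.9921720

sn u = -0.9373030802912789, cn u = 0.3485153306190137, dn u = 0.9687002337121102
sn v = -0.9928855283459273, cn v = 0.1190727827894718, dn v = 0.9648084213110313
m = k² = 0.070139166244
D = 1 − m·sn²u·sn²v = 0.939253809316106
dn(u+v) = (dn u·dn v − m·sn u·sn v·cn u·cn v)/D = 0.9319013602173708/0.939253809316106 = 0.9921720316427689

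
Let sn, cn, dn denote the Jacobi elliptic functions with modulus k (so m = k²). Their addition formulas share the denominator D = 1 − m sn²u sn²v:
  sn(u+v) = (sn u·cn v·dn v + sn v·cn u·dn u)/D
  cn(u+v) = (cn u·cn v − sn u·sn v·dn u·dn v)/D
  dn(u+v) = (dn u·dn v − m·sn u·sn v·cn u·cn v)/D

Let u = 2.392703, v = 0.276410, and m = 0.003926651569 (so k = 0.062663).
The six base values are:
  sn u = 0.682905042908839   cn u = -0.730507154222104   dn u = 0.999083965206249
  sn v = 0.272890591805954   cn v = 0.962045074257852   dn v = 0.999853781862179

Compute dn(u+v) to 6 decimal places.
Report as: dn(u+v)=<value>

m = k² = 0.003926651569
D = 1 − m·sn²u·sn²v = 0.999863629594532
dn(u+v) = (dn u·dn v − m·sn u·sn v·cn u·cn v)/D = 0.9994521509528143/0.999863629594532 = 0.9995884652371198

dn(u+v)=0.999588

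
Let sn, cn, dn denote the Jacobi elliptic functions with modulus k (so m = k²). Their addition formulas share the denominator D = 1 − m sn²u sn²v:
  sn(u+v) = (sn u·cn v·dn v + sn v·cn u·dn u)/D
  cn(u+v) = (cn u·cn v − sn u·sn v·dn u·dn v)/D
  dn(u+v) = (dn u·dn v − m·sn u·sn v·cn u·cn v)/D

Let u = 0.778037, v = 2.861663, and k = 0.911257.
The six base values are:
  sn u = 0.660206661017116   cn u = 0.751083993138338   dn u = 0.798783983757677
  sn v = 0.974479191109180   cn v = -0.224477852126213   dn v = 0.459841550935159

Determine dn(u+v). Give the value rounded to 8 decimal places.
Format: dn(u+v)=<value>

dn(u+v)=0.69692420

m = k² = 0.830389320049
D = 1 − m·sn²u·sn²v = 0.6562943290792055
dn(u+v) = (dn u·dn v − m·sn u·sn v·cn u·cn v)/D = 0.4573873984967378/0.6562943290792055 = 0.6969241973162587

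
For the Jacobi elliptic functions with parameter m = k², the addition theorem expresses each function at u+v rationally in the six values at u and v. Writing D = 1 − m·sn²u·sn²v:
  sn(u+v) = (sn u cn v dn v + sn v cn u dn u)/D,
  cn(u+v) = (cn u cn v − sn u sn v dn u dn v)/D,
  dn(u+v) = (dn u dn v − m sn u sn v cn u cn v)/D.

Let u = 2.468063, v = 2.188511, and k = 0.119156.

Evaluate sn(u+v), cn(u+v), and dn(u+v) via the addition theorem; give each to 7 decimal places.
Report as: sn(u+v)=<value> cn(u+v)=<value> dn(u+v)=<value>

sn(u+v)=-0.9973976 cn(u+v)=-0.0720972 dn(u+v)=0.9929127

sn u = 0.6319597165299991, cn u = -0.7750012365688994, dn u = 0.9971607895039655
sn v = 0.820658577715462, cn v = -0.5714188471008241, dn v = 0.995207426242866
m = k² = 0.014198152336
D = 1 − m·sn²u·sn²v = 0.9961811231889678
sn(u+v) = (sn u·cn v·dn v + sn v·cn u·dn u)/D = -0.9935886708793809/0.9961811231889678 = -0.9973976094816092
cn(u+v) = (cn u·cn v − sn u·sn v·dn u·dn v)/D = -0.07182188592747171/0.9961811231889678 = -0.07209721631499703
dn(u+v) = (dn u·dn v − m·sn u·sn v·cn u·cn v)/D = 0.9891208987277743/0.9961811231889678 = 0.9929127100515694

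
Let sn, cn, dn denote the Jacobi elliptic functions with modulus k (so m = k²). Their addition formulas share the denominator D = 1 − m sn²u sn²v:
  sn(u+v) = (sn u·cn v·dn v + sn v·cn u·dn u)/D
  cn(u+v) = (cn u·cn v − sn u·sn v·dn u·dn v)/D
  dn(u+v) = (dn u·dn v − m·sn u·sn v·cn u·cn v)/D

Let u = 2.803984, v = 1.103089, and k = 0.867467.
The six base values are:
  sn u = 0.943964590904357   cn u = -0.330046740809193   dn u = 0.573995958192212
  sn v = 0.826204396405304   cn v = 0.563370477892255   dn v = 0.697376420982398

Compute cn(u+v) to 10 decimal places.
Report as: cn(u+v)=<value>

cn(u+v)=-0.9185688227

m = k² = 0.752498996089
D = 1 − m·sn²u·sn²v = 0.5422879609970781
cn(u+v) = (cn u·cn v − sn u·sn v·dn u·dn v)/D = -0.4981288138816737/0.5422879609970781 = -0.9185688226708718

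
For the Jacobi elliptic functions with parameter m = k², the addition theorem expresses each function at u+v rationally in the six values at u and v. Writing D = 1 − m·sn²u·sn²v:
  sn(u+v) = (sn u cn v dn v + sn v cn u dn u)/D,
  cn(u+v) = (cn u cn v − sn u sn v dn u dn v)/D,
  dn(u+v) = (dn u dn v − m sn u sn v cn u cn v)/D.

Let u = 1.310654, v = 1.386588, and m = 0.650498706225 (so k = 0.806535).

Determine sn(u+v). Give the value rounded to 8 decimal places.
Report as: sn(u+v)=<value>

sn u = 0.9074144004352371, cn u = 0.4202369639652838, dn u = 0.6814534347057227
sn v = 0.9276766816859218, cn v = 0.3733844858268712, dn v = 0.6634690683488975
m = k² = 0.650498706225
D = 1 − m·sn²u·sn²v = 0.5390529373788524
sn(u+v) = (sn u·cn v·dn v + sn v·cn u·dn u)/D = 0.4904534684587804/0.5390529373788524 = 0.9098428641231655

sn(u+v)=0.90984286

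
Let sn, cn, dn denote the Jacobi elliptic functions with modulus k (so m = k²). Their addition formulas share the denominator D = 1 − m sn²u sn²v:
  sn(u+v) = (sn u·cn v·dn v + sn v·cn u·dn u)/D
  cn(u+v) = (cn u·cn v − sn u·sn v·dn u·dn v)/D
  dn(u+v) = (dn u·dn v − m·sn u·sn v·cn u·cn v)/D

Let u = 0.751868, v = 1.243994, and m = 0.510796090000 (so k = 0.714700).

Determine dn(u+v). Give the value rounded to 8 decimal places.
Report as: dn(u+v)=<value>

sn u = 0.6592526657731603, cn u = 0.7519214870390271, dn u = 0.8820435525762772
sn v = 0.9017823165081593, cn v = 0.4321905293191626, dn v = 0.7646010881055504
m = k² = 0.51079609
D = 1 − m·sn²u·sn²v = 0.8194677549671377
dn(u+v) = (dn u·dn v − m·sn u·sn v·cn u·cn v)/D = 0.575726966904574/0.8194677549671377 = 0.7025620757068859

dn(u+v)=0.70256208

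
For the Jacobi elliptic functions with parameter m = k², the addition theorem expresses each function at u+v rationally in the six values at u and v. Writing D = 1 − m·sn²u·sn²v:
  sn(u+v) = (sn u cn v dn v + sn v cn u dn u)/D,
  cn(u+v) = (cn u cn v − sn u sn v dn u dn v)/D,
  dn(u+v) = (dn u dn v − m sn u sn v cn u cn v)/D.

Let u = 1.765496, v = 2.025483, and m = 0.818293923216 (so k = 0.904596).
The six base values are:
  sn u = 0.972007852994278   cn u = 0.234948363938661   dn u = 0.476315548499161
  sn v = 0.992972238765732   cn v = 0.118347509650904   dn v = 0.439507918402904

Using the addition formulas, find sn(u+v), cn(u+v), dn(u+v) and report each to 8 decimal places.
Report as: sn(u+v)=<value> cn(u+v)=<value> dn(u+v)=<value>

sn(u+v)=0.68017824 cn(u+v)=-0.73304676 dn(u+v)=0.78830356

m = k² = 0.818293923216
D = 1 − m·sn²u·sn²v = 0.2377049723154489
sn(u+v) = (sn u·cn v·dn v + sn v·cn u·dn u)/D = 0.1616817505715831/0.2377049723154489 = 0.6801782436297614
cn(u+v) = (cn u·cn v − sn u·sn v·dn u·dn v)/D = -0.1742488605288331/0.2377049723154489 = -0.7330467631009177
dn(u+v) = (dn u·dn v − m·sn u·sn v·cn u·cn v)/D = 0.1873836755252525/0.2377049723154489 = 0.7883035583983618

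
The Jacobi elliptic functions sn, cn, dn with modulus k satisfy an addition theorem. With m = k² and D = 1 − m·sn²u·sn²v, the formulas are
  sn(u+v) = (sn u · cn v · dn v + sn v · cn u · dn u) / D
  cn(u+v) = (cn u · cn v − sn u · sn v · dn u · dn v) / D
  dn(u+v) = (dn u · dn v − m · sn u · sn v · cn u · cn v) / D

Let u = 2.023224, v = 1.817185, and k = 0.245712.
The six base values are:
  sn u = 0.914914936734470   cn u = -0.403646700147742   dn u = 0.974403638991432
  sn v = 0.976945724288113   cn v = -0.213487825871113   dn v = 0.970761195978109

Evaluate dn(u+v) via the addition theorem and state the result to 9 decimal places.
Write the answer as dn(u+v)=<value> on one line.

m = k² = 0.060374386944
D = 1 − m·sn²u·sn²v = 0.9517658041371379
dn(u+v) = (dn u·dn v − m·sn u·sn v·cn u·cn v)/D = 0.9412629693845972/0.9517658041371379 = 0.9889648958736625

dn(u+v)=0.988964896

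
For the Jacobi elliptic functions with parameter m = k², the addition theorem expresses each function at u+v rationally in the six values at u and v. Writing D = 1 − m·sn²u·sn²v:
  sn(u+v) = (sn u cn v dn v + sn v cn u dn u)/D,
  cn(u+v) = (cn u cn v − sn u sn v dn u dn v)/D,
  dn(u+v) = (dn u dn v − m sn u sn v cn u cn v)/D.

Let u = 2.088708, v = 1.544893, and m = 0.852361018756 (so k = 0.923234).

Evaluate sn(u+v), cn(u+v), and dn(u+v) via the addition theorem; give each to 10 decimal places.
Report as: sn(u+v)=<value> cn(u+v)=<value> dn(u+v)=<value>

sn(u+v)=0.8367797915 cn(u+v)=-0.5475395698 dn(u+v)=0.6349617761

sn u = 0.9928328710070107, cn u = 0.1195110465520929, dn u = 0.3997663819364322
sn v = 0.9355175249467756, cn v = 0.353280286058335, dn v = 0.5040035409186142
m = k² = 0.852361018756
D = 1 − m·sn²u·sn²v = 0.2646743258779203
sn(u+v) = (sn u·cn v·dn v + sn v·cn u·dn u)/D = 0.2214741272297654/0.2646743258779203 = 0.8367797915235617
cn(u+v) = (cn u·cn v − sn u·sn v·dn u·dn v)/D = -0.1449196665285469/0.2646743258779203 = -0.5475395698009273
dn(u+v) = (dn u·dn v − m·sn u·sn v·cn u·cn v)/D = 0.1680580800457735/0.2646743258779203 = 0.6349617760934221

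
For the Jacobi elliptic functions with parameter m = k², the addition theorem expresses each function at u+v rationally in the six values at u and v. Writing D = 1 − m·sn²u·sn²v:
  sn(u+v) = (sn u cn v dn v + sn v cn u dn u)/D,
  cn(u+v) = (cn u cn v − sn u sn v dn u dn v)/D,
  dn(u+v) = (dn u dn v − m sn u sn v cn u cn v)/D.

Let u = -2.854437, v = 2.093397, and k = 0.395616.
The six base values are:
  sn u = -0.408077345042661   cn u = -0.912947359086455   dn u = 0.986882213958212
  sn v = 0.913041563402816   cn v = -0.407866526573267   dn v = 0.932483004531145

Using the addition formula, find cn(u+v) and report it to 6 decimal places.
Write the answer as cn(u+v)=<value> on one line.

m = k² = 0.156512019456
D = 1 − m·sn²u·sn²v = 0.9782722997639141
cn(u+v) = (cn u·cn v − sn u·sn v·dn u·dn v)/D = 0.7152383994755655/0.9782722997639141 = 0.7311240435287533

cn(u+v)=0.731124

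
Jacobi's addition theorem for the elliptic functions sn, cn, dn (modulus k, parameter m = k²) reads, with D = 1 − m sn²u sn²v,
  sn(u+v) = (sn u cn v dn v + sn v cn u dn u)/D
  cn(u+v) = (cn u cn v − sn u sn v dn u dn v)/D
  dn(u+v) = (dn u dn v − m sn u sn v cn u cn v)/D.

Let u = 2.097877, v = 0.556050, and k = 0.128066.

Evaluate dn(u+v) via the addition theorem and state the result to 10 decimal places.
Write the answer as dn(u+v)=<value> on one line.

sn u = 0.869475912640992, cn u = -0.4939753408188652, dn u = 0.9937812184750074
sn v = 0.5274602371440102, cn v = 0.8495797185855984, dn v = 0.9977159089435673
m = k² = 0.016400900356
D = 1 − m·sn²u·sn²v = 0.9965504515298335
dn(u+v) = (dn u·dn v − m·sn u·sn v·cn u·cn v)/D = 0.9946679667480017/0.9965504515298335 = 0.9981109990177197

dn(u+v)=0.9981109990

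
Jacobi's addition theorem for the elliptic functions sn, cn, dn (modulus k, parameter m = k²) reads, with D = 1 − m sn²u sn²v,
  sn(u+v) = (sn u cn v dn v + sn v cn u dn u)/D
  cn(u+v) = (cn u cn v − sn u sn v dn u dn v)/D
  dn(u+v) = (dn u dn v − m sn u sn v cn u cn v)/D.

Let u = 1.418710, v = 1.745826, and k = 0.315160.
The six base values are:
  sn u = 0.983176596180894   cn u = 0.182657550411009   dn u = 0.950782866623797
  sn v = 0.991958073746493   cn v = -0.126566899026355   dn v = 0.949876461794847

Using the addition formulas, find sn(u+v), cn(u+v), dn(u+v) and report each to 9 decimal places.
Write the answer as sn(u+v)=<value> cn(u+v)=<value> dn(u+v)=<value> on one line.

m = k² = 0.0993258256
D = 1 − m·sn²u·sn²v = 0.9055260920161359
sn(u+v) = (sn u·cn v·dn v + sn v·cn u·dn u)/D = 0.0540706872745576/0.9055260920161359 = 0.05971190421931442
cn(u+v) = (cn u·cn v − sn u·sn v·dn u·dn v)/D = -0.903910318615554/0.9055260920161359 = -0.9982156522988925
dn(u+v) = (dn u·dn v − m·sn u·sn v·cn u·cn v)/D = 0.9053657329734209/0.9055260920161359 = 0.9998229106326931

sn(u+v)=0.059711904 cn(u+v)=-0.998215652 dn(u+v)=0.999822911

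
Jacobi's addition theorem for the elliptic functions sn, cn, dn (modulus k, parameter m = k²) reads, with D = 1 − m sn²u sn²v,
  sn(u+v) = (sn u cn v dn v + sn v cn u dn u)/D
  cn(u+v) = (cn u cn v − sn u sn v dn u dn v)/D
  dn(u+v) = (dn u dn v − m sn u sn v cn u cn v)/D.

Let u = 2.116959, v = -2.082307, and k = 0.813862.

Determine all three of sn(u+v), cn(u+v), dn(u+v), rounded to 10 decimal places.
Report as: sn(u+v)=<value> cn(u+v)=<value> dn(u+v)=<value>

sn u = 0.9985181046289858, cn u = -0.05442053590454361, dn u = 0.5827437862982048
sn v = -0.9994127333136045, cn v = -0.03426643387675555, dn v = 0.5817270784290651
m = k² = 0.662371355044
D = 1 − m·sn²u·sn²v = 0.3403657659139735
sn(u+v) = (sn u·cn v·dn v + sn v·cn u·dn u)/D = 0.0117904322313207/0.3403657659139735 = 0.03464047625254034
cn(u+v) = (cn u·cn v − sn u·sn v·dn u·dn v)/D = 0.3401614915213132/0.3403657659139735 = 0.999399838605649
dn(u+v) = (dn u·dn v − m·sn u·sn v·cn u·cn v)/D = 0.3402304741217487/0.3403657659139735 = 0.9996025105760519

sn(u+v)=0.0346404763 cn(u+v)=0.9993998386 dn(u+v)=0.9996025106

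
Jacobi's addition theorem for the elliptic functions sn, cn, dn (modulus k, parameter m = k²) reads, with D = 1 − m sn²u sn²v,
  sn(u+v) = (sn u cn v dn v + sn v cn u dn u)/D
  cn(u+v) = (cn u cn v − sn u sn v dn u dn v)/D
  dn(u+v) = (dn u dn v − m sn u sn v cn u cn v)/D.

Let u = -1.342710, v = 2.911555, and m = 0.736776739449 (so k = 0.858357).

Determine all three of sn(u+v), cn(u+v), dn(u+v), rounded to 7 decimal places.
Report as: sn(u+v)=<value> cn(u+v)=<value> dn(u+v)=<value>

sn(u+v)=0.9550538 cn(u+v)=0.2964326 dn(u+v)=0.5726827

sn u = -0.9062608544917183, cn u = 0.4227188943209666, dn u = 0.6283938471420407
sn v = 0.9095886518519686, cn v = -0.415509908933732, dn v = 0.6248412982304705
m = k² = 0.736776739449
D = 1 − m·sn²u·sn²v = 0.4993520805144095
sn(u+v) = (sn u·cn v·dn v + sn v·cn u·dn u)/D = 0.4769080959278446/0.4993520805144095 = 0.95505378777346
cn(u+v) = (cn u·cn v − sn u·sn v·dn u·dn v)/D = 0.148024215426217/0.4993520805144095 = 0.2964325597156405
dn(u+v) = (dn u·dn v − m·sn u·sn v·cn u·cn v)/D = 0.2859703084859009/0.4993520805144095 = 0.572682721560522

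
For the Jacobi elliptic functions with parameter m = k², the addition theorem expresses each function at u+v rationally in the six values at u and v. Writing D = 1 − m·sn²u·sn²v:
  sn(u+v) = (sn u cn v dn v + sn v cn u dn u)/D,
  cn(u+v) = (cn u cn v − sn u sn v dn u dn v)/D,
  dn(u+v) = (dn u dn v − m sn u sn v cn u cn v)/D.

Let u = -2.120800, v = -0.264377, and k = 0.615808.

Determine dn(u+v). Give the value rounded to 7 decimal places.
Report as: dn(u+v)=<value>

dn(u+v)=0.8416579

sn u = -0.9599827856520528, cn u = -0.2800590138733705, dn u = 0.80655058679258
sn v = -0.2601974986685784, cn v = 0.9655554161655431, dn v = 0.9870794303962038
m = k² = 0.379219492864
D = 1 − m·sn²u·sn²v = 0.9763395076058325
dn(u+v) = (dn u·dn v − m·sn u·sn v·cn u·cn v)/D = 0.8217438812967978/0.9763395076058325 = 0.8416579221626172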